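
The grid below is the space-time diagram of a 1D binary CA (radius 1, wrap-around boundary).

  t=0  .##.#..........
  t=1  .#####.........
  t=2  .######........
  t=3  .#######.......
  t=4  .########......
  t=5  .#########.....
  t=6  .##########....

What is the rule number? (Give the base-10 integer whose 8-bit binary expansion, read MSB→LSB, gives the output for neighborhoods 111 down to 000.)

  ###|#  b7=1 t=1,i=2
  ##.|#  b6=1 t=0,i=2
  #.#|#  b5=1 t=0,i=3
  #..|#  b4=1 t=0,i=5
  .##|#  b3=1 t=0,i=1
  .#.|#  b2=1 t=0,i=4
  ..#|.  b1=0 t=0,i=0
  ...|.  b0=0 t=0,i=6
  bits 11111100 = 252

252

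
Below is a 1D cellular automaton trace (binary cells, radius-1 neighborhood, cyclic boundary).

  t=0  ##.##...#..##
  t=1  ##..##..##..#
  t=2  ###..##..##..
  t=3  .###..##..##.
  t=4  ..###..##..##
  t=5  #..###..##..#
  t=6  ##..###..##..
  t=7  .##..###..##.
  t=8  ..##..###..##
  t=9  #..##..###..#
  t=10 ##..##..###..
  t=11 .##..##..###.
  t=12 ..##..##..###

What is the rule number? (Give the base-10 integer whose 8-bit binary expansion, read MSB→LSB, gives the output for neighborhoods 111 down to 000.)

212

  ###|#  b7=1 t=0,i=0
  ##.|#  b6=1 t=0,i=1
  #.#|.  b5=0 t=0,i=2
  #..|#  b4=1 t=0,i=5
  .##|.  b3=0 t=0,i=3
  .#.|#  b2=1 t=0,i=8
  ..#|.  b1=0 t=0,i=7
  ...|.  b0=0 t=0,i=6
  bits 11010100 = 212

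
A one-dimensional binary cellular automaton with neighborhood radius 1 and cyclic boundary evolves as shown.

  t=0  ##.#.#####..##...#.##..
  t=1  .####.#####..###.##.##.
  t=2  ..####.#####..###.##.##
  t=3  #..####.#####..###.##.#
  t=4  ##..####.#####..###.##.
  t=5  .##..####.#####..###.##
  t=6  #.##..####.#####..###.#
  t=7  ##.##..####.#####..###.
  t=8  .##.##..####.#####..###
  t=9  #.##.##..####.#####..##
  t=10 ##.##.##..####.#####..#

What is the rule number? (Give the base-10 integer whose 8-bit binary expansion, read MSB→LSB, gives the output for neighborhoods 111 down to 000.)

245

  nb ###: next=#  (t=0,i=6, bit7=1)
  nb ##.: next=#  (t=0,i=1, bit6=1)
  nb #.#: next=#  (t=0,i=2, bit5=1)
  nb #..: next=#  (t=0,i=10, bit4=1)
  nb .##: next=.  (t=0,i=0, bit3=0)
  nb .#.: next=#  (t=0,i=3, bit2=1)
  nb ..#: next=.  (t=0,i=11, bit1=0)
  nb ...: next=#  (t=0,i=15, bit0=1)
  bits 11110101 = 245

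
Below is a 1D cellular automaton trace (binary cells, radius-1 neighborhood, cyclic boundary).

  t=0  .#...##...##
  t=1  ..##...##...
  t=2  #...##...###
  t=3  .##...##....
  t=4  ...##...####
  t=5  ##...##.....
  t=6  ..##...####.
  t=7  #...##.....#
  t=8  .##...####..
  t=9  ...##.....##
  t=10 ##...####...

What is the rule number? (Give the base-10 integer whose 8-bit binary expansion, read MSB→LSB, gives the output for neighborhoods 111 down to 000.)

  ###|.  b7=0 t=2,i=10
  ##.|.  b6=0 t=0,i=6
  #.#|.  b5=0 t=0,i=0
  #..|#  b4=1 t=0,i=2
  .##|.  b3=0 t=0,i=5
  .#.|.  b2=0 t=0,i=1
  ..#|.  b1=0 t=0,i=4
  ...|#  b0=1 t=0,i=3
  bits 00010001 = 17

17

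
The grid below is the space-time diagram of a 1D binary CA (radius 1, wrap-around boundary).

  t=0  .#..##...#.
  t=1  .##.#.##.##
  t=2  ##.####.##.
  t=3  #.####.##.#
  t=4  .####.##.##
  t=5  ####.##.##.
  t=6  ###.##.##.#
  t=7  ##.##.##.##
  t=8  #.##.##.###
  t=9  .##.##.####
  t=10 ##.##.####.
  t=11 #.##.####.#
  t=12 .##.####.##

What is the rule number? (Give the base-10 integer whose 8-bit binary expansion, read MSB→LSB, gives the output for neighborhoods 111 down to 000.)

  [7] ### => #  t=2,i=4
  [6] ##. => .  t=0,i=5
  [5] #.# => #  t=1,i=0
  [4] #.. => #  t=0,i=2
  [3] .## => #  t=0,i=4
  [2] .#. => #  t=0,i=1
  [1] ..# => .  t=0,i=0
  [0] ... => #  t=0,i=7
  bits 10111101 = 189

189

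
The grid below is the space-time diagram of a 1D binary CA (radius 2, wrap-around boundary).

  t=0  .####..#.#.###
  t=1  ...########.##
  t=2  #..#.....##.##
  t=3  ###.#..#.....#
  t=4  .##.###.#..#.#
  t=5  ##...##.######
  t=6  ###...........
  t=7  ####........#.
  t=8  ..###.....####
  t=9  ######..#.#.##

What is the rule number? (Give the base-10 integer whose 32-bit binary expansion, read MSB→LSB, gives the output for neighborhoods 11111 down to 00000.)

1937530790

  [31] ##### => .  t=1,i=5
  [30] ####. => #  t=0,i=3
  [29] ###.# => #  t=0,i=13
  [28] ###.. => #  t=0,i=4
  [27] ##.## => .  t=0,i=0
  [26] ##.#. => .  t=3,i=3
  [25] ##..# => #  t=0,i=5
  [24] ##... => #  t=1,i=0
  [23] #.### => .  t=0,i=1
  [22] #.##. => #  t=1,i=12
  [21] #.#.# => #  t=0,i=9
  [20] #.#.. => #  t=3,i=4
  [19] #..## => #  t=8,i=1
  [18] #..#. => #  t=0,i=6
  [17] #...# => .  t=1,i=1
  [16] #.... => .  t=2,i=5
  [15] .#### => .  t=0,i=2
  [14] .###. => #  t=0,i=12
  [13] .##.# => .  t=2,i=10
  [12] .##.. => #  t=1,i=13
  [11] .#.## => #  t=0,i=10
  [10] .#.#. => #  t=0,i=8
  [9] .#..# => #  t=3,i=5
  [8] .#... => #  t=2,i=4
  [7] ..### => #  t=1,i=3
  [6] ..##. => .  t=2,i=9
  [5] ..#.# => #  t=0,i=7
  [4] ..#.. => .  t=2,i=3
  [3] ...## => .  t=1,i=2
  [2] ...#. => #  t=7,i=11
  [1] ....# => #  t=2,i=7
  [0] ..... => .  t=2,i=6
  bits 01110011011111000101111110100110 = 1937530790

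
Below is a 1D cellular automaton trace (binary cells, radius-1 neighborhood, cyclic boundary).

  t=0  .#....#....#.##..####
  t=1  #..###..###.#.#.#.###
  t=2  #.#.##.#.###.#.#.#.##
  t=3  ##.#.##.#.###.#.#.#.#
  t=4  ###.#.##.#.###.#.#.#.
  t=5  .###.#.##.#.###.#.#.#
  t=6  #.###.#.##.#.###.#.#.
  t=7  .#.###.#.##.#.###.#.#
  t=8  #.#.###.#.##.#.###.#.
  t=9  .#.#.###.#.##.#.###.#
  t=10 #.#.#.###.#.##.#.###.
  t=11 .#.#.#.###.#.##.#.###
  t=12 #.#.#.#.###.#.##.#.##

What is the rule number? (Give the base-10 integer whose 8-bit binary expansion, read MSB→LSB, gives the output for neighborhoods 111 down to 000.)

  ### -> #   bit 7 = 1  t=0,i=18
  ##. -> #   bit 6 = 1  t=0,i=14
  #.# -> #   bit 5 = 1  t=0,i=0
  #.. -> .   bit 4 = 0  t=0,i=2
  .## -> .   bit 3 = 0  t=0,i=13
  .#. -> .   bit 2 = 0  t=0,i=1
  ..# -> #   bit 1 = 1  t=0,i=5
  ... -> #   bit 0 = 1  t=0,i=3
  bits 11100011 = 227

227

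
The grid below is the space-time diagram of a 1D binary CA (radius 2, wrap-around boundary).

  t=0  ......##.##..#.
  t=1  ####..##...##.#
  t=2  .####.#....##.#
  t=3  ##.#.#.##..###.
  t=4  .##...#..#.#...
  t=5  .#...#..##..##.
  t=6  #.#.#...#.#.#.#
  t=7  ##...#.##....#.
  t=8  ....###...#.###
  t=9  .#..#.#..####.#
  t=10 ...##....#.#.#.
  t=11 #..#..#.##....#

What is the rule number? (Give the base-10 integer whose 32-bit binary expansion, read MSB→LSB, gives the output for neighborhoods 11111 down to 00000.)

3599051237

  #####|#  b31=1 t=1,i=1
  ####.|#  b30=1 t=1,i=2
  ###.#|.  b29=0 t=2,i=4
  ###..|#  b28=1 t=1,i=3
  ##.##|.  b27=0 t=0,i=8
  ##.#.|#  b26=1 t=2,i=5
  ##..#|#  b25=1 t=0,i=11
  ##...|.  b24=0 t=1,i=8
  #.###|#  b23=1 t=1,i=14
  #.##.|.  b22=0 t=0,i=9
  #.#.#|.  b21=0 t=2,i=14
  #.#..|.  b20=0 t=2,i=6
  #..##|.  b19=0 t=1,i=5
  #..#.|#  b18=1 t=0,i=12
  #...#|.  b17=0 t=1,i=9
  #....|#  b16=1 t=0,i=0
  .####|.  b15=0 t=1,i=0
  .###.|.  b14=0 t=3,i=12
  .##.#|#  b13=1 t=0,i=7
  .##..|.  b12=0 t=0,i=10
  .#.##|#  b11=1 t=2,i=0
  .#.#.|.  b10=0 t=3,i=4
  .#..#|.  b9=0 t=4,i=7
  .#...|#  b8=1 t=0,i=14
  ..###|#  b7=1 t=3,i=11
  ..##.|#  b6=1 t=0,i=6
  ..#.#|#  b5=1 t=4,i=9
  ..#..|.  b4=0 t=0,i=13
  ...##|.  b3=0 t=0,i=5
  ...#.|#  b2=1 t=4,i=5
  ....#|.  b1=0 t=0,i=4
  .....|#  b0=1 t=0,i=1
  bits 11010110100001010010100111100101 = 3599051237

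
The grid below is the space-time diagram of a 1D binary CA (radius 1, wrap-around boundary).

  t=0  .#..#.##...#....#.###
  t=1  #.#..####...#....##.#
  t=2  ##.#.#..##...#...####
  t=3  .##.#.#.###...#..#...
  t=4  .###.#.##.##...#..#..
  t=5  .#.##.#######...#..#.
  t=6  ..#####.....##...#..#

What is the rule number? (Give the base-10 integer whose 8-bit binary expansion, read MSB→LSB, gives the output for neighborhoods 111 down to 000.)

120

  nb ###: next=.  (t=0,i=19, bit7=0)
  nb ##.: next=#  (t=0,i=7, bit6=1)
  nb #.#: next=#  (t=0,i=0, bit5=1)
  nb #..: next=#  (t=0,i=2, bit4=1)
  nb .##: next=#  (t=0,i=6, bit3=1)
  nb .#.: next=.  (t=0,i=1, bit2=0)
  nb ..#: next=.  (t=0,i=3, bit1=0)
  nb ...: next=.  (t=0,i=9, bit0=0)
  bits 01111000 = 120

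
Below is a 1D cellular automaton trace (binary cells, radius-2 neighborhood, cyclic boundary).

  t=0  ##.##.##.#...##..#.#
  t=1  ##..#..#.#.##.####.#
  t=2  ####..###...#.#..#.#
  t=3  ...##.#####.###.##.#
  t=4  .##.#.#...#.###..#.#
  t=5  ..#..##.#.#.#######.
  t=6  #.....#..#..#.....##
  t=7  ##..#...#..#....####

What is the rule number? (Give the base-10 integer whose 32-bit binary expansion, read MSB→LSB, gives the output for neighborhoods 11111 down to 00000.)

  [31] ##### => .  t=2,i=1
  [30] ####. => .  t=1,i=16
  [29] ###.# => #  t=0,i=1
  [28] ###.. => #  t=1,i=1
  [27] ##.## => .  t=0,i=2
  [26] ##.#. => .  t=0,i=8
  [25] ##..# => #  t=0,i=15
  [24] ##... => #  t=2,i=9
  [23] #.### => #  t=0,i=19
  [22] #.##. => .  t=0,i=3
  [21] #.#.# => .  t=1,i=9
  [20] #.#.. => #  t=0,i=9
  [19] #..## => .  t=2,i=5
  [18] #..#. => #  t=0,i=16
  [17] #...# => #  t=0,i=11
  [16] #.... => .  t=6,i=2
  [15] .#### => .  t=1,i=15
  [14] .###. => #  t=0,i=0
  [13] .##.# => #  t=0,i=4
  [12] .##.. => #  t=0,i=14
  [11] .#.## => .  t=0,i=18
  [10] .#.#. => #  t=1,i=8
  [9] .#..# => .  t=1,i=5
  [8] .#... => .  t=0,i=10
  [7] ..### => #  t=2,i=6
  [6] ..##. => .  t=0,i=13
  [5] ..#.# => #  t=0,i=17
  [4] ..#.. => .  t=1,i=4
  [3] ...## => #  t=0,i=12
  [2] ...#. => .  t=2,i=11
  [1] ....# => #  t=6,i=4
  [0] ..... => .  t=6,i=3
  bits 00110011100101100111010010101010 = 865498282

865498282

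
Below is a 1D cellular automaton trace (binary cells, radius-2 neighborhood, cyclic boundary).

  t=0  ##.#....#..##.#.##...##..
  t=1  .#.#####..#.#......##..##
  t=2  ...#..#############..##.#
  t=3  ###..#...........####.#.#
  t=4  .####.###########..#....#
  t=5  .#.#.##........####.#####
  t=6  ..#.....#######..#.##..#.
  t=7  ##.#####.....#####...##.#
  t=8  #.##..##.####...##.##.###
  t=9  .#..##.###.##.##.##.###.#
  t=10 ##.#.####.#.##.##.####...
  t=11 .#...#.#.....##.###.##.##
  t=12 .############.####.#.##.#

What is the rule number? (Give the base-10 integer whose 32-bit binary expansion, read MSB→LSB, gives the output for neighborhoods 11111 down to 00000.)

  ##### -> .   bit 31 = 0  t=1,i=5
  ####. -> #   bit 30 = 1  t=1,i=6
  ###.# -> .   bit 29 = 0  t=3,i=20
  ###.. -> #   bit 28 = 1  t=1,i=7
  ##.## -> #   bit 27 = 1  t=4,i=5
  ##.#. -> .   bit 26 = 0  t=0,i=2
  ##..# -> #   bit 25 = 1  t=0,i=23
  ##... -> .   bit 24 = 0  t=0,i=18
  #.### -> #   bit 23 = 1  t=1,i=3
  #.##. -> .   bit 22 = 0  t=0,i=16
  #.#.# -> .   bit 21 = 0  t=0,i=14
  #.#.. -> #   bit 20 = 1  t=0,i=3
  #..## -> #   bit 19 = 1  t=0,i=10
  #..#. -> #   bit 18 = 1  t=1,i=9
  #...# -> #   bit 17 = 1  t=0,i=19
  #.... -> #   bit 16 = 1  t=0,i=5
  .#### -> .   bit 15 = 0  t=1,i=4
  .###. -> #   bit 14 = 1  t=7,i=0
  .##.# -> #   bit 13 = 1  t=0,i=1
  .##.. -> .   bit 12 = 0  t=0,i=17
  .#.## -> .   bit 11 = 0  t=0,i=15
  .#.#. -> #   bit 10 = 1  t=1,i=11
  .#..# -> .   bit 9 = 0  t=0,i=9
  .#... -> #   bit 8 = 1  t=0,i=4
  ..### -> .   bit 7 = 0  t=2,i=6
  ..##. -> .   bit 6 = 0  t=0,i=0
  ..#.# -> #   bit 5 = 1  t=1,i=10
  ..#.. -> .   bit 4 = 0  t=0,i=8
  ...## -> #   bit 3 = 1  t=0,i=20
  ...#. -> #   bit 2 = 1  t=0,i=7
  ....# -> #   bit 1 = 1  t=0,i=6
  ..... -> #   bit 0 = 1  t=1,i=15
  bits 01011010100111110110010100101111 = 1520395567

1520395567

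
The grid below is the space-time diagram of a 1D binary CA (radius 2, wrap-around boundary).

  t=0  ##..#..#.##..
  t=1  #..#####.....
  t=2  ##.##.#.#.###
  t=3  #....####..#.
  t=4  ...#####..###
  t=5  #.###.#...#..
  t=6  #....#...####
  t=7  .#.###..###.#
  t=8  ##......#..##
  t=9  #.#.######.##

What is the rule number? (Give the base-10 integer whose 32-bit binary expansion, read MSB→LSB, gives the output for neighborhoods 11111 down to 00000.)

1160021759

  [31] ##### => .  t=1,i=5
  [30] ####. => #  t=1,i=6
  [29] ###.# => .  t=2,i=1
  [28] ###.. => .  t=1,i=7
  [27] ##.## => .  t=2,i=2
  [26] ##.#. => #  t=2,i=5
  [25] ##..# => .  t=0,i=2
  [24] ##... => #  t=1,i=8
  [23] #.### => .  t=2,i=10
  [22] #.##. => .  t=0,i=9
  [21] #.#.# => #  t=2,i=6
  [20] #.#.. => .  t=3,i=0
  [19] #..## => .  t=0,i=12
  [18] #..#. => #  t=0,i=3
  [17] #...# => .  t=4,i=1
  [16] #.... => .  t=1,i=9
  [15] .#### => #  t=1,i=4
  [14] .###. => .  t=4,i=11
  [13] .##.# => .  t=2,i=4
  [12] .##.. => .  t=0,i=1
  [11] .#.## => .  t=0,i=8
  [10] .#.#. => #  t=2,i=7
  [9] .#..# => #  t=0,i=5
  [8] .#... => .  t=3,i=1
  [7] ..### => #  t=1,i=3
  [6] ..##. => #  t=0,i=0
  [5] ..#.# => #  t=0,i=7
  [4] ..#.. => #  t=0,i=4
  [3] ...## => #  t=3,i=4
  [2] ...#. => #  t=1,i=12
  [1] ....# => #  t=1,i=11
  [0] ..... => #  t=1,i=10
  bits 01000101001001001000011011111111 = 1160021759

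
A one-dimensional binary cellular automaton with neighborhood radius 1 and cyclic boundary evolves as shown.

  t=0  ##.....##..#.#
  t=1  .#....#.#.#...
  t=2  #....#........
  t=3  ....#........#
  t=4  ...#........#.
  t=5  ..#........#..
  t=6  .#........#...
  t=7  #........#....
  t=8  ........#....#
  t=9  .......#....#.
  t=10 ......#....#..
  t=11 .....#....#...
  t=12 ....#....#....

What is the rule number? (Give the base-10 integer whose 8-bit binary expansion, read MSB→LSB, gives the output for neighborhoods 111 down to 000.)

66

  [7] ### => .  t=0,i=0
  [6] ##. => #  t=0,i=1
  [5] #.# => .  t=0,i=12
  [4] #.. => .  t=0,i=2
  [3] .## => .  t=0,i=7
  [2] .#. => .  t=0,i=11
  [1] ..# => #  t=0,i=6
  [0] ... => .  t=0,i=3
  bits 01000010 = 66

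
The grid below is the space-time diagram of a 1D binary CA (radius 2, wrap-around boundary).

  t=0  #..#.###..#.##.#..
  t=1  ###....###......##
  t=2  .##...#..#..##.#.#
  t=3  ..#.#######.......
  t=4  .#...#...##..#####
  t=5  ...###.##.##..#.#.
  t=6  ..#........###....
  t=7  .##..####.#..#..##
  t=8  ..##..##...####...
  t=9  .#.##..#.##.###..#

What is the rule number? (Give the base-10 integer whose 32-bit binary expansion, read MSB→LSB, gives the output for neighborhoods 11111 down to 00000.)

1376162333

  #####|.  b31=0 t=1,i=0
  ####.|#  b30=1 t=1,i=1
  ###.#|.  b29=0 t=4,i=17
  ###..|#  b28=1 t=0,i=7
  ##.##|.  b27=0 t=5,i=6
  ##.#.|.  b26=0 t=0,i=14
  ##..#|#  b25=1 t=0,i=8
  ##...|.  b24=0 t=1,i=3
  #.###|.  b23=0 t=0,i=5
  #.##.|.  b22=0 t=0,i=12
  #.#.#|.  b21=0 t=2,i=15
  #.#..|.  b20=0 t=0,i=15
  #..##|.  b19=0 t=2,i=11
  #..#.|#  b18=1 t=0,i=2
  #...#|#  b17=1 t=2,i=4
  #....|.  b16=0 t=1,i=4
  .####|#  b15=1 t=1,i=17
  .###.|.  b14=0 t=0,i=6
  .##.#|.  b13=0 t=0,i=13
  .##..|#  b12=1 t=2,i=2
  .#.##|.  b11=0 t=0,i=4
  .#.#.|.  b10=0 t=2,i=16
  .#..#|#  b9=1 t=0,i=1
  .#...|.  b8=0 t=4,i=2
  ..###|.  b7=0 t=1,i=7
  ..##.|.  b6=0 t=2,i=12
  ..#.#|.  b5=0 t=0,i=3
  ..#..|#  b4=1 t=0,i=0
  ...##|#  b3=1 t=1,i=6
  ...#.|#  b2=1 t=2,i=5
  ....#|.  b1=0 t=1,i=5
  .....|#  b0=1 t=1,i=12
  bits 01010010000001101001001000011101 = 1376162333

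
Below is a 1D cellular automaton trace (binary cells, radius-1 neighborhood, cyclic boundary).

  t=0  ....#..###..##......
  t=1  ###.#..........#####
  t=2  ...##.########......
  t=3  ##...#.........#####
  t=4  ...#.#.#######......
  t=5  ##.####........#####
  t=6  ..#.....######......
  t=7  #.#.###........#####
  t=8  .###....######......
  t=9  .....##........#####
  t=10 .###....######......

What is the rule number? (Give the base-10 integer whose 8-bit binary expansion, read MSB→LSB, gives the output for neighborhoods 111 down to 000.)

  ###|.  b7=0 t=0,i=8
  ##.|.  b6=0 t=0,i=9
  #.#|#  b5=1 t=1,i=3
  #..|.  b4=0 t=0,i=5
  .##|.  b3=0 t=0,i=7
  .#.|#  b2=1 t=0,i=4
  ..#|.  b1=0 t=0,i=3
  ...|#  b0=1 t=0,i=0
  bits 00100101 = 37

37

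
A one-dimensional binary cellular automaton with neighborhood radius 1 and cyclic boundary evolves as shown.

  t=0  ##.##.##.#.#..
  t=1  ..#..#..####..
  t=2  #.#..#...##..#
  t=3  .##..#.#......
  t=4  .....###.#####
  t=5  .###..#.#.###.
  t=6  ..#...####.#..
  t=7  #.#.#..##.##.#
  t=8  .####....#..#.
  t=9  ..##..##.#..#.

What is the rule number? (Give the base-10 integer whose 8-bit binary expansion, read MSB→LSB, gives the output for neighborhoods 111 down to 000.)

  nb ###: next=#  (t=1,i=9, bit7=1)
  nb ##.: next=.  (t=0,i=1, bit6=0)
  nb #.#: next=#  (t=0,i=2, bit5=1)
  nb #..: next=.  (t=0,i=12, bit4=0)
  nb .##: next=.  (t=0,i=0, bit3=0)
  nb .#.: next=#  (t=0,i=9, bit2=1)
  nb ..#: next=.  (t=0,i=13, bit1=0)
  nb ...: next=#  (t=1,i=0, bit0=1)
  bits 10100101 = 165

165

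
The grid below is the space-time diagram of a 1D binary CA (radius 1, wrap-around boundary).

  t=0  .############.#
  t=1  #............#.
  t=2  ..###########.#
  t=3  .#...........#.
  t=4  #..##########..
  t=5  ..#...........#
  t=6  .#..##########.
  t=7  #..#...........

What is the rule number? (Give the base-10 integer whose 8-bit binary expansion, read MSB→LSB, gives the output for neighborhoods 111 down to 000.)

  ###|.  b7=0 t=0,i=2
  ##.|.  b6=0 t=0,i=12
  #.#|#  b5=1 t=0,i=0
  #..|.  b4=0 t=1,i=1
  .##|.  b3=0 t=0,i=1
  .#.|.  b2=0 t=0,i=14
  ..#|#  b1=1 t=1,i=12
  ...|#  b0=1 t=1,i=2
  bits 00100011 = 35

35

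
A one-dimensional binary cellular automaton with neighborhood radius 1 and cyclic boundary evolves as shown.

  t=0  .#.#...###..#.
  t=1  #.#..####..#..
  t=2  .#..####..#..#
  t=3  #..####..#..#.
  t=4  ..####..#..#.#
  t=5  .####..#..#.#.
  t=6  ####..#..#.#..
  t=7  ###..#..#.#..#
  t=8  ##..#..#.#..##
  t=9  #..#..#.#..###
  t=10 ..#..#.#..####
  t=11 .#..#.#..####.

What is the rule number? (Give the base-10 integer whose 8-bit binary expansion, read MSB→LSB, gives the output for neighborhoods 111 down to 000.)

171

  nb ###: next=#  (t=0,i=8, bit7=1)
  nb ##.: next=.  (t=0,i=9, bit6=0)
  nb #.#: next=#  (t=0,i=2, bit5=1)
  nb #..: next=.  (t=0,i=4, bit4=0)
  nb .##: next=#  (t=0,i=7, bit3=1)
  nb .#.: next=.  (t=0,i=1, bit2=0)
  nb ..#: next=#  (t=0,i=0, bit1=1)
  nb ...: next=#  (t=0,i=5, bit0=1)
  bits 10101011 = 171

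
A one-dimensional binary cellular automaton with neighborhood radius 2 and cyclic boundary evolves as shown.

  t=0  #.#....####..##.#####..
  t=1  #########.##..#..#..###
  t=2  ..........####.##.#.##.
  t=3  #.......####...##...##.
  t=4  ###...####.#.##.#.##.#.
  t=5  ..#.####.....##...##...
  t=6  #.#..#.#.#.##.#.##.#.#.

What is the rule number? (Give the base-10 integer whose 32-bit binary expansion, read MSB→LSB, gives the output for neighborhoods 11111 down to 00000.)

  [31] ##### => .  t=0,i=18
  [30] ####. => .  t=0,i=9
  [29] ###.# => .  t=1,i=8
  [28] ###.. => #  t=0,i=10
  [27] ##.## => .  t=0,i=15
  [26] ##.#. => .  t=2,i=17
  [25] ##..# => #  t=0,i=11
  [24] ##... => .  t=2,i=22
  [23] #.### => .  t=0,i=16
  [22] #.##. => #  t=1,i=10
  [21] #.#.# => .  t=2,i=18
  [20] #.#.. => #  t=0,i=2
  [19] #..## => .  t=0,i=12
  [18] #..#. => #  t=0,i=22
  [17] #...# => #  t=3,i=13
  [16] #.... => #  t=0,i=4
  [15] .#### => #  t=0,i=8
  [14] .###. => .  t=4,i=1
  [13] .##.# => #  t=0,i=14
  [12] .##.. => #  t=1,i=11
  [11] .#.## => .  t=2,i=19
  [10] .#.#. => #  t=0,i=1
  [9] .#..# => #  t=1,i=15
  [8] .#... => #  t=0,i=3
  [7] ..### => #  t=0,i=7
  [6] ..##. => .  t=0,i=13
  [5] ..#.# => #  t=0,i=0
  [4] ..#.. => .  t=1,i=14
  [3] ...## => #  t=0,i=6
  [2] ...#. => .  t=5,i=1
  [1] ....# => #  t=0,i=5
  [0] ..... => .  t=2,i=1
  bits 00010010010101111011011110101010 = 307738538

307738538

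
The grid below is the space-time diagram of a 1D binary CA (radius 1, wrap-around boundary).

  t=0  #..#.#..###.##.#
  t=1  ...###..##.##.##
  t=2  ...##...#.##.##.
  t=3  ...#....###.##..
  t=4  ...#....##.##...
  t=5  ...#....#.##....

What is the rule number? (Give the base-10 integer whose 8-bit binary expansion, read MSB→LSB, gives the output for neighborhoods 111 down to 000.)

  [7] ### => #  t=0,i=9
  [6] ##. => .  t=0,i=0
  [5] #.# => #  t=0,i=4
  [4] #.. => .  t=0,i=1
  [3] .## => #  t=0,i=8
  [2] .#. => #  t=0,i=3
  [1] ..# => .  t=0,i=2
  [0] ... => .  t=1,i=1
  bits 10101100 = 172

172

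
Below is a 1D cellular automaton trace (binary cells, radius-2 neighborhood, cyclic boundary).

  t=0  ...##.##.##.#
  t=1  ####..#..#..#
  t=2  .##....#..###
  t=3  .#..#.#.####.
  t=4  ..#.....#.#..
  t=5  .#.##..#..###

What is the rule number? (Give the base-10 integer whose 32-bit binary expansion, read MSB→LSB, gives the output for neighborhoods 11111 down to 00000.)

3235595212

  ##### -> #   bit 31 = 1  t=1,i=1
  ####. -> #   bit 30 = 1  t=1,i=2
  ###.# -> .   bit 29 = 0  t=2,i=12
  ###.. -> .   bit 28 = 0  t=1,i=3
  ##.## -> .   bit 27 = 0  t=0,i=5
  ##.#. -> .   bit 26 = 0  t=0,i=11
  ##..# -> .   bit 25 = 0  t=1,i=4
  ##... -> .   bit 24 = 0  t=2,i=3
  #.### -> #   bit 23 = 1  t=3,i=8
  #.##. -> #   bit 22 = 1  t=0,i=6
  #.#.# -> .   bit 21 = 0  t=3,i=6
  #.#.. -> #   bit 20 = 1  t=0,i=12
  #..## -> #   bit 19 = 1  t=1,i=11
  #..#. -> .   bit 18 = 0  t=1,i=5
  #...# -> #   bit 17 = 1  t=0,i=1
  #.... -> #   bit 16 = 1  t=2,i=4
  .#### -> .   bit 15 = 0  t=1,i=0
  .###. -> #   bit 14 = 1  t=2,i=11
  .##.# -> .   bit 13 = 0  t=0,i=4
  .##.. -> .   bit 12 = 0  t=2,i=2
  .#.## -> .   bit 11 = 0  t=3,i=7
  .#.#. -> .   bit 10 = 0  t=3,i=5
  .#..# -> #   bit 9 = 1  t=1,i=7
  .#... -> #   bit 8 = 1  t=0,i=0
  ..### -> #   bit 7 = 1  t=1,i=12
  ..##. -> #   bit 6 = 1  t=0,i=3
  ..#.# -> .   bit 5 = 0  t=3,i=4
  ..#.. -> .   bit 4 = 0  t=1,i=6
  ...## -> #   bit 3 = 1  t=0,i=2
  ...#. -> #   bit 2 = 1  t=2,i=6
  ....# -> .   bit 1 = 0  t=2,i=5
  ..... -> .   bit 0 = 0  t=4,i=5
  bits 11000000110110110100001111001100 = 3235595212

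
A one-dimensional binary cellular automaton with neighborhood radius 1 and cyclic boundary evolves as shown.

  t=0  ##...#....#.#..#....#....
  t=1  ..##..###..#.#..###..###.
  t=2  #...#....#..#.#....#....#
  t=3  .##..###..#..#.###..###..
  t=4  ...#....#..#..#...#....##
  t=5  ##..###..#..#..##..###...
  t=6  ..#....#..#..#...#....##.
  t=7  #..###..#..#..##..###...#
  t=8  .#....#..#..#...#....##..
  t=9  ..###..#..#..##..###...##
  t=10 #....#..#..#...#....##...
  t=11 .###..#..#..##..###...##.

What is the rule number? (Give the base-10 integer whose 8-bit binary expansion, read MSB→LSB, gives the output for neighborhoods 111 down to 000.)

49

  [7] ### => .  t=1,i=7
  [6] ##. => .  t=0,i=1
  [5] #.# => #  t=0,i=11
  [4] #.. => #  t=0,i=2
  [3] .## => .  t=0,i=0
  [2] .#. => .  t=0,i=5
  [1] ..# => .  t=0,i=4
  [0] ... => #  t=0,i=3
  bits 00110001 = 49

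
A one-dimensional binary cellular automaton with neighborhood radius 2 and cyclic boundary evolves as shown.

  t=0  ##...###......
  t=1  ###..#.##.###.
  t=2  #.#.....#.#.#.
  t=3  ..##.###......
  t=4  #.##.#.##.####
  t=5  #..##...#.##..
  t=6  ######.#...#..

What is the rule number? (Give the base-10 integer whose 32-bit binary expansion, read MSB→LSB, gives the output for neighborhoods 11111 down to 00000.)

  #####|.  b31=0 t=4,i=12
  ####.|.  b30=0 t=4,i=13
  ###.#|#  b29=1 t=1,i=12
  ###..|#  b28=1 t=0,i=7
  ##.##|.  b27=0 t=1,i=9
  ##.#.|#  b26=1 t=4,i=4
  ##..#|.  b25=0 t=1,i=3
  ##...|#  b24=1 t=0,i=2
  #.###|#  b23=1 t=1,i=0
  #.##.|.  b22=0 t=1,i=7
  #.#.#|.  b21=0 t=2,i=0
  #.#..|#  b20=1 t=2,i=2
  #..##|#  b19=1 t=5,i=2
  #..#.|.  b18=0 t=1,i=4
  #...#|.  b17=0 t=0,i=3
  #....|.  b16=0 t=0,i=9
  .####|#  b15=1 t=4,i=11
  .###.|.  b14=0 t=0,i=6
  .##.#|#  b13=1 t=1,i=8
  .##..|#  b12=1 t=0,i=1
  .#.##|.  b11=0 t=1,i=6
  .#.#.|.  b10=0 t=2,i=1
  .#..#|#  b9=1 t=5,i=1
  .#...|#  b8=1 t=2,i=3
  ..###|#  b7=1 t=0,i=5
  ..##.|#  b6=1 t=0,i=0
  ..#.#|.  b5=0 t=1,i=5
  ..#..|#  b4=1 t=5,i=0
  ...##|.  b3=0 t=0,i=4
  ...#.|#  b2=1 t=2,i=7
  ....#|#  b1=1 t=0,i=12
  .....|#  b0=1 t=0,i=10
  bits 00110101100110001011001111010111 = 899199959

899199959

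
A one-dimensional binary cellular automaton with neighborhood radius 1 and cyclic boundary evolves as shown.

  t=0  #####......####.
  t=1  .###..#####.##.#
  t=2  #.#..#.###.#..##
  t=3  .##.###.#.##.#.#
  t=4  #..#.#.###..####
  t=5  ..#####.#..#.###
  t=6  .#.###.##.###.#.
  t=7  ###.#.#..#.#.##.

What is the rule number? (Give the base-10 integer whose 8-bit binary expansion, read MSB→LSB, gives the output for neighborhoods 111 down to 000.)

  ### -> #   bit 7 = 1  t=0,i=1
  ##. -> .   bit 6 = 0  t=0,i=4
  #.# -> #   bit 5 = 1  t=0,i=15
  #.. -> .   bit 4 = 0  t=0,i=5
  .## -> .   bit 3 = 0  t=0,i=0
  .#. -> #   bit 2 = 1  t=1,i=15
  ..# -> #   bit 1 = 1  t=0,i=10
  ... -> #   bit 0 = 1  t=0,i=6
  bits 10100111 = 167

167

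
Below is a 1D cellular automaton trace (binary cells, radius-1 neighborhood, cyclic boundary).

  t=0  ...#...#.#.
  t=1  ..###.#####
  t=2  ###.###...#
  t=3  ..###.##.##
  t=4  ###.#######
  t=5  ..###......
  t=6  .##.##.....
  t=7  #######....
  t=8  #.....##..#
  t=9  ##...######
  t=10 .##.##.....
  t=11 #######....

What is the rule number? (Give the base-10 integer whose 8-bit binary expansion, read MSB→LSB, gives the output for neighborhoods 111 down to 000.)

126

  ###|.  b7=0 t=1,i=3
  ##.|#  b6=1 t=1,i=4
  #.#|#  b5=1 t=0,i=8
  #..|#  b4=1 t=0,i=4
  .##|#  b3=1 t=1,i=2
  .#.|#  b2=1 t=0,i=3
  ..#|#  b1=1 t=0,i=2
  ...|.  b0=0 t=0,i=0
  bits 01111110 = 126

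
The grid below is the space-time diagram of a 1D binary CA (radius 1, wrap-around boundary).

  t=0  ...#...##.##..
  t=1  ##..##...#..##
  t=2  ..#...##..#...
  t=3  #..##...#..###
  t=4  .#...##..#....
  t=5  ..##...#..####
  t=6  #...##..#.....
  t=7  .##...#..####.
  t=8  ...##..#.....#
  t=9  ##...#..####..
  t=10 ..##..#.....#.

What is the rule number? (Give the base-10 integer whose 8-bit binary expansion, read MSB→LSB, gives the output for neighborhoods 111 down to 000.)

  ###|.  b7=0 t=1,i=0
  ##.|.  b6=0 t=0,i=8
  #.#|#  b5=1 t=0,i=9
  #..|#  b4=1 t=0,i=4
  .##|.  b3=0 t=0,i=7
  .#.|.  b2=0 t=0,i=3
  ..#|.  b1=0 t=0,i=2
  ...|#  b0=1 t=0,i=0
  bits 00110001 = 49

49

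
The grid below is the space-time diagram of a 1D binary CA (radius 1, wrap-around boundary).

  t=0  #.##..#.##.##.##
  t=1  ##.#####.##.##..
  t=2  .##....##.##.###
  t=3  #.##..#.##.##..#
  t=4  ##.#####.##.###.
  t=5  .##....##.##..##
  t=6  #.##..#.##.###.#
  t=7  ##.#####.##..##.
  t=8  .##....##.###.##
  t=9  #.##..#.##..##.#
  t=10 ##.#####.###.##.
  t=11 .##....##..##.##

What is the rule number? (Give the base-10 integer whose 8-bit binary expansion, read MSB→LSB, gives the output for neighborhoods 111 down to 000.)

  ### -> .   bit 7 = 0  t=0,i=15
  ##. -> #   bit 6 = 1  t=0,i=0
  #.# -> #   bit 5 = 1  t=0,i=1
  #.. -> #   bit 4 = 1  t=0,i=4
  .## -> .   bit 3 = 0  t=0,i=2
  .#. -> #   bit 2 = 1  t=0,i=6
  ..# -> #   bit 1 = 1  t=0,i=5
  ... -> .   bit 0 = 0  t=2,i=4
  bits 01110110 = 118

118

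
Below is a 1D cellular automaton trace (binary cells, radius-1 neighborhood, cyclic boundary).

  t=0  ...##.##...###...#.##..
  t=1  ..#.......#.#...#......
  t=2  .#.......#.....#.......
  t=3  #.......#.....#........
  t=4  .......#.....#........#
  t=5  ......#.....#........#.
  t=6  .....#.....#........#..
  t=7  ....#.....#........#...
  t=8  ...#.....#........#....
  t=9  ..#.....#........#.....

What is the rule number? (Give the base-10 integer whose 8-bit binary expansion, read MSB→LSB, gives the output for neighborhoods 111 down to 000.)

  nb ###: next=#  (t=0,i=12, bit7=1)
  nb ##.: next=.  (t=0,i=4, bit6=0)
  nb #.#: next=.  (t=0,i=5, bit5=0)
  nb #..: next=.  (t=0,i=8, bit4=0)
  nb .##: next=.  (t=0,i=3, bit3=0)
  nb .#.: next=.  (t=0,i=17, bit2=0)
  nb ..#: next=#  (t=0,i=2, bit1=1)
  nb ...: next=.  (t=0,i=0, bit0=0)
  bits 10000010 = 130

130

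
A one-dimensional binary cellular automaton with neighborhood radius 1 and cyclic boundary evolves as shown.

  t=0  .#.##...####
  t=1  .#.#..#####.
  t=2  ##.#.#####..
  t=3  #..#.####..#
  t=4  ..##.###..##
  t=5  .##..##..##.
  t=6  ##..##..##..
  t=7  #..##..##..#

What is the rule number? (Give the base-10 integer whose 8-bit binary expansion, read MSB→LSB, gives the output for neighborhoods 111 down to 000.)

  ###|#  b7=1 t=0,i=9
  ##.|.  b6=0 t=0,i=4
  #.#|.  b5=0 t=0,i=0
  #..|.  b4=0 t=0,i=5
  .##|#  b3=1 t=0,i=3
  .#.|#  b2=1 t=0,i=1
  ..#|#  b1=1 t=0,i=7
  ...|#  b0=1 t=0,i=6
  bits 10001111 = 143

143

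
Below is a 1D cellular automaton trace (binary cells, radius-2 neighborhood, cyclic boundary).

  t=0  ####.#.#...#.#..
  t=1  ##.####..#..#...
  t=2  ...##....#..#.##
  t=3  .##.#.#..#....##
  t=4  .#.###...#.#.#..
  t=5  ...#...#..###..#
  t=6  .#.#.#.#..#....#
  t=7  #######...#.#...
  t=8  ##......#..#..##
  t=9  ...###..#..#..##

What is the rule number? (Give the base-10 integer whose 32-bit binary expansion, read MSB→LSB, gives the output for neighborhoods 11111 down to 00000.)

  [31] ##### => .  t=7,i=2
  [30] ####. => .  t=0,i=2
  [29] ###.# => #  t=0,i=3
  [28] ###.. => .  t=1,i=6
  [27] ##.## => .  t=1,i=2
  [26] ##.#. => #  t=0,i=4
  [25] ##..# => .  t=1,i=7
  [24] ##... => .  t=2,i=0
  [23] #.### => #  t=1,i=3
  [22] #.##. => #  t=2,i=14
  [21] #.#.# => #  t=0,i=5
  [20] #.#.. => .  t=0,i=7
  [19] #..## => .  t=0,i=15
  [18] #..#. => .  t=1,i=8
  [17] #...# => #  t=0,i=9
  [16] #.... => #  t=2,i=6
  [15] .#### => #  t=0,i=1
  [14] .###. => .  t=4,i=4
  [13] .##.# => .  t=1,i=1
  [12] .##.. => #  t=2,i=4
  [11] .#.## => .  t=2,i=13
  [10] .#.#. => #  t=0,i=6
  [9] .#..# => .  t=0,i=14
  [8] .#... => .  t=0,i=8
  [7] ..### => #  t=0,i=0
  [6] ..##. => .  t=1,i=0
  [5] ..#.# => .  t=0,i=11
  [4] ..#.. => #  t=1,i=9
  [3] ...## => #  t=1,i=15
  [2] ...#. => .  t=0,i=10
  [1] ....# => .  t=2,i=7
  [0] ..... => #  t=8,i=4
  bits 00100100111000111001010010011001 = 618894489

618894489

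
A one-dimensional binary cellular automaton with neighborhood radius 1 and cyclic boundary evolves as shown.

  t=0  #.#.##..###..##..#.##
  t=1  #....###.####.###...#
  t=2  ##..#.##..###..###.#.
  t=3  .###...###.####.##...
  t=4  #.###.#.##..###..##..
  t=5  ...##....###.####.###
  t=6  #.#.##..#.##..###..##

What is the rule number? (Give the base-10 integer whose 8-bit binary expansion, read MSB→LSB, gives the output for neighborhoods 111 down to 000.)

  nb ###: next=#  (t=0,i=9, bit7=1)
  nb ##.: next=#  (t=0,i=0, bit6=1)
  nb #.#: next=.  (t=0,i=1, bit5=0)
  nb #..: next=#  (t=0,i=6, bit4=1)
  nb .##: next=.  (t=0,i=4, bit3=0)
  nb .#.: next=.  (t=0,i=2, bit2=0)
  nb ..#: next=#  (t=0,i=7, bit1=1)
  nb ...: next=.  (t=1,i=2, bit0=0)
  bits 11010010 = 210

210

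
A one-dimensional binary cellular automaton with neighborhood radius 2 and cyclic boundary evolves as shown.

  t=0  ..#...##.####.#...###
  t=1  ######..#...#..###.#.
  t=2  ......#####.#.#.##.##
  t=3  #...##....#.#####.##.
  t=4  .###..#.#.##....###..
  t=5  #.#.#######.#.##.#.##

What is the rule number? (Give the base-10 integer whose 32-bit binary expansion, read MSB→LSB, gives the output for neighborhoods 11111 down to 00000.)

  #####|.  b31=0 t=1,i=2
  ####.|.  b30=0 t=0,i=11
  ###.#|#  b29=1 t=0,i=12
  ###..|.  b28=0 t=0,i=20
  ##.##|#  b27=1 t=0,i=8
  ##.#.|.  b26=0 t=0,i=13
  ##..#|#  b25=1 t=0,i=0
  ##...|#  b24=1 t=2,i=0
  #.###|.  b23=0 t=0,i=9
  #.##.|#  b22=1 t=2,i=16
  #.#.#|#  b21=1 t=1,i=19
  #.#..|.  b20=0 t=0,i=14
  #..##|#  b19=1 t=1,i=14
  #..#.|#  b18=1 t=0,i=1
  #...#|#  b17=1 t=0,i=4
  #....|.  b16=0 t=2,i=1
  .####|.  b15=0 t=0,i=10
  .###.|#  b14=1 t=0,i=19
  .##.#|.  b13=0 t=0,i=7
  .##..|.  b12=0 t=2,i=20
  .#.##|#  b11=1 t=1,i=20
  .#.#.|#  b10=1 t=2,i=13
  .#..#|.  b9=0 t=1,i=13
  .#...|#  b8=1 t=0,i=3
  ..###|.  b7=0 t=0,i=18
  ..##.|.  b6=0 t=0,i=6
  ..#.#|#  b5=1 t=3,i=10
  ..#..|#  b4=1 t=0,i=2
  ...##|#  b3=1 t=0,i=5
  ...#.|.  b2=0 t=1,i=11
  ....#|#  b1=1 t=2,i=4
  .....|.  b0=0 t=2,i=2
  bits 00101011011011100100110100111010 = 728649018

728649018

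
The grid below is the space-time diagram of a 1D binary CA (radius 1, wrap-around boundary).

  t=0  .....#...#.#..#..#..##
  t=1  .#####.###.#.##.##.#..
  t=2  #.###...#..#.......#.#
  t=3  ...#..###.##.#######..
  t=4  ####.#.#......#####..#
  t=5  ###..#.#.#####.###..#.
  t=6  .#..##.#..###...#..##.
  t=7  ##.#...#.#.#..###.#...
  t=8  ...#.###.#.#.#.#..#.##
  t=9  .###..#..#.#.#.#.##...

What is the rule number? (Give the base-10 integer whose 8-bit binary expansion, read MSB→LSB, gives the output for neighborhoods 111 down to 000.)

135

  ###|#  b7=1 t=1,i=2
  ##.|.  b6=0 t=0,i=21
  #.#|.  b5=0 t=0,i=10
  #..|.  b4=0 t=0,i=0
  .##|.  b3=0 t=0,i=20
  .#.|#  b2=1 t=0,i=5
  ..#|#  b1=1 t=0,i=4
  ...|#  b0=1 t=0,i=1
  bits 10000111 = 135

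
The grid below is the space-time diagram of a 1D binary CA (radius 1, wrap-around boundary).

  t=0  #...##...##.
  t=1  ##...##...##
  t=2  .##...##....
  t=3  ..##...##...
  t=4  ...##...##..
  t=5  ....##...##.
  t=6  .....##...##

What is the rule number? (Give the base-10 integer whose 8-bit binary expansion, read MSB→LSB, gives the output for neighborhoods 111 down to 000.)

  ### -> .   bit 7 = 0  t=1,i=0
  ##. -> #   bit 6 = 1  t=0,i=5
  #.# -> #   bit 5 = 1  t=0,i=11
  #.. -> #   bit 4 = 1  t=0,i=1
  .## -> .   bit 3 = 0  t=0,i=4
  .#. -> #   bit 2 = 1  t=0,i=0
  ..# -> .   bit 1 = 0  t=0,i=3
  ... -> .   bit 0 = 0  t=0,i=2
  bits 01110100 = 116

116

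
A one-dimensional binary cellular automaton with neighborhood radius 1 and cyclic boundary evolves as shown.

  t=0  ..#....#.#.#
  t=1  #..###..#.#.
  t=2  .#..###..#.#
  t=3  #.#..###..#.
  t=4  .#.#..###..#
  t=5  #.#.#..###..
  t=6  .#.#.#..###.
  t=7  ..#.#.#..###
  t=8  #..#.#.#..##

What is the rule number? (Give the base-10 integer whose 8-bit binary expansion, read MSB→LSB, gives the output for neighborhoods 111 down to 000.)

241

  [7] ### => #  t=1,i=4
  [6] ##. => #  t=1,i=5
  [5] #.# => #  t=0,i=8
  [4] #.. => #  t=0,i=0
  [3] .## => .  t=1,i=3
  [2] .#. => .  t=0,i=2
  [1] ..# => .  t=0,i=1
  [0] ... => #  t=0,i=4
  bits 11110001 = 241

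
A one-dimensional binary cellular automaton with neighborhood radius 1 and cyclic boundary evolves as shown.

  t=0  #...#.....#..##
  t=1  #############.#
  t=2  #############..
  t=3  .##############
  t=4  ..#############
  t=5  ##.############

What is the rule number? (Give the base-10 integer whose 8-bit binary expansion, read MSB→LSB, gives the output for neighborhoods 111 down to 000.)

  ### -> #   bit 7 = 1  t=0,i=14
  ##. -> #   bit 6 = 1  t=0,i=0
  #.# -> .   bit 5 = 0  t=1,i=13
  #.. -> #   bit 4 = 1  t=0,i=1
  .## -> .   bit 3 = 0  t=0,i=13
  .#. -> #   bit 2 = 1  t=0,i=4
  ..# -> #   bit 1 = 1  t=0,i=3
  ... -> #   bit 0 = 1  t=0,i=2
  bits 11010111 = 215

215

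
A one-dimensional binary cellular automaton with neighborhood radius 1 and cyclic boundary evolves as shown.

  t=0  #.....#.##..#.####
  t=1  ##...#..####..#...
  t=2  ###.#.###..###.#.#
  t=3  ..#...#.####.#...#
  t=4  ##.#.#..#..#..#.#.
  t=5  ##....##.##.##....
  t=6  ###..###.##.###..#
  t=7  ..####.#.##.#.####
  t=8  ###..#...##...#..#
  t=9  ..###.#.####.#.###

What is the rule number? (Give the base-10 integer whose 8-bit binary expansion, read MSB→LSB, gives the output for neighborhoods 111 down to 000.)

90

  nb ###: next=.  (t=0,i=15, bit7=0)
  nb ##.: next=#  (t=0,i=0, bit6=1)
  nb #.#: next=.  (t=0,i=7, bit5=0)
  nb #..: next=#  (t=0,i=1, bit4=1)
  nb .##: next=#  (t=0,i=8, bit3=1)
  nb .#.: next=.  (t=0,i=6, bit2=0)
  nb ..#: next=#  (t=0,i=5, bit1=1)
  nb ...: next=.  (t=0,i=2, bit0=0)
  bits 01011010 = 90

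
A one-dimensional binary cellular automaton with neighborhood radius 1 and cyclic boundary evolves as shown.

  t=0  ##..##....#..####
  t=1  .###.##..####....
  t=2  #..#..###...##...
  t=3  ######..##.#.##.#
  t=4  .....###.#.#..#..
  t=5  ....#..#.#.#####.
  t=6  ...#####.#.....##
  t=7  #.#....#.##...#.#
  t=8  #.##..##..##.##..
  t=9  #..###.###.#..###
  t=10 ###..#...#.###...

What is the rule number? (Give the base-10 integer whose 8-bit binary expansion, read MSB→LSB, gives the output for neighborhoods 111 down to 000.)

86

  nb ###: next=.  (t=0,i=0, bit7=0)
  nb ##.: next=#  (t=0,i=1, bit6=1)
  nb #.#: next=.  (t=1,i=4, bit5=0)
  nb #..: next=#  (t=0,i=2, bit4=1)
  nb .##: next=.  (t=0,i=4, bit3=0)
  nb .#.: next=#  (t=0,i=10, bit2=1)
  nb ..#: next=#  (t=0,i=3, bit1=1)
  nb ...: next=.  (t=0,i=7, bit0=0)
  bits 01010110 = 86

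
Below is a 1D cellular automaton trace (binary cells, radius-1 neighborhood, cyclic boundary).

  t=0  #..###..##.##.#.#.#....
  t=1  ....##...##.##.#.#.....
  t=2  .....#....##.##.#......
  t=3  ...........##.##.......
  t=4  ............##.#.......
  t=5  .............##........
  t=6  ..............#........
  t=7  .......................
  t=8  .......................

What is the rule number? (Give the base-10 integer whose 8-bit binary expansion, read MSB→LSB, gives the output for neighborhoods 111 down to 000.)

  ###|#  b7=1 t=0,i=4
  ##.|#  b6=1 t=0,i=5
  #.#|#  b5=1 t=0,i=10
  #..|.  b4=0 t=0,i=1
  .##|.  b3=0 t=0,i=3
  .#.|.  b2=0 t=0,i=0
  ..#|.  b1=0 t=0,i=2
  ...|.  b0=0 t=0,i=20
  bits 11100000 = 224

224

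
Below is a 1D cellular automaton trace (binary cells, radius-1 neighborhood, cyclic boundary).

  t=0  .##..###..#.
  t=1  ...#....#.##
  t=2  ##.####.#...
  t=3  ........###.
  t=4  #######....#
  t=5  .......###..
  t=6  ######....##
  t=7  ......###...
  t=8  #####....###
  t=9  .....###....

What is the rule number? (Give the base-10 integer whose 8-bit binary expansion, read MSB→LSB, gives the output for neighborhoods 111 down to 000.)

  nb ###: next=.  (t=0,i=6, bit7=0)
  nb ##.: next=.  (t=0,i=2, bit6=0)
  nb #.#: next=.  (t=1,i=9, bit5=0)
  nb #..: next=#  (t=0,i=3, bit4=1)
  nb .##: next=.  (t=0,i=1, bit3=0)
  nb .#.: next=#  (t=0,i=10, bit2=1)
  nb ..#: next=.  (t=0,i=0, bit1=0)
  nb ...: next=#  (t=1,i=1, bit0=1)
  bits 00010101 = 21

21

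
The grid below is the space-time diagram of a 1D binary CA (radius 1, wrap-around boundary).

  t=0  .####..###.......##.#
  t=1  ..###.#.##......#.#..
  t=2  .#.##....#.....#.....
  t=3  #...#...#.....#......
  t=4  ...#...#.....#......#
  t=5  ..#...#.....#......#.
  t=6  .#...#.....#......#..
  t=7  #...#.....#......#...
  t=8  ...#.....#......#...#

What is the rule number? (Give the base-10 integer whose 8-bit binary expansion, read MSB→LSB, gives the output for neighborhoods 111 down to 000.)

194

  ###|#  b7=1 t=0,i=2
  ##.|#  b6=1 t=0,i=4
  #.#|.  b5=0 t=0,i=0
  #..|.  b4=0 t=0,i=5
  .##|.  b3=0 t=0,i=1
  .#.|.  b2=0 t=0,i=20
  ..#|#  b1=1 t=0,i=6
  ...|.  b0=0 t=0,i=11
  bits 11000010 = 194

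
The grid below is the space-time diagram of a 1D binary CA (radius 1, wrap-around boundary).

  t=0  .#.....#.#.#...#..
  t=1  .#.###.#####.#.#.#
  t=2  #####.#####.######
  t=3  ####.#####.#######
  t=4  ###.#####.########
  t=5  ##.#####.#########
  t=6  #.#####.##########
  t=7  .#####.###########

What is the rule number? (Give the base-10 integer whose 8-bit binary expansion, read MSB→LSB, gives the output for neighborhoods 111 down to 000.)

  ###|#  b7=1 t=1,i=4
  ##.|.  b6=0 t=1,i=5
  #.#|#  b5=1 t=0,i=8
  #..|.  b4=0 t=0,i=2
  .##|#  b3=1 t=1,i=3
  .#.|#  b2=1 t=0,i=1
  ..#|.  b1=0 t=0,i=0
  ...|#  b0=1 t=0,i=3
  bits 10101101 = 173

173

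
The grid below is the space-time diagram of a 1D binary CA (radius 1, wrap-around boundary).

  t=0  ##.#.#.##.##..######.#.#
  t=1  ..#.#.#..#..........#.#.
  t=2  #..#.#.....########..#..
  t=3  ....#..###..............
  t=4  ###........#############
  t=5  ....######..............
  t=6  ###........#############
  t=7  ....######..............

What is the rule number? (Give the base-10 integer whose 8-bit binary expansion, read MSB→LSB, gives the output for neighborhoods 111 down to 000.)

  ### -> .   bit 7 = 0  t=0,i=0
  ##. -> .   bit 6 = 0  t=0,i=1
  #.# -> #   bit 5 = 1  t=0,i=2
  #.. -> .   bit 4 = 0  t=0,i=12
  .## -> .   bit 3 = 0  t=0,i=7
  .#. -> .   bit 2 = 0  t=0,i=3
  ..# -> .   bit 1 = 0  t=0,i=13
  ... -> #   bit 0 = 1  t=1,i=0
  bits 00100001 = 33

33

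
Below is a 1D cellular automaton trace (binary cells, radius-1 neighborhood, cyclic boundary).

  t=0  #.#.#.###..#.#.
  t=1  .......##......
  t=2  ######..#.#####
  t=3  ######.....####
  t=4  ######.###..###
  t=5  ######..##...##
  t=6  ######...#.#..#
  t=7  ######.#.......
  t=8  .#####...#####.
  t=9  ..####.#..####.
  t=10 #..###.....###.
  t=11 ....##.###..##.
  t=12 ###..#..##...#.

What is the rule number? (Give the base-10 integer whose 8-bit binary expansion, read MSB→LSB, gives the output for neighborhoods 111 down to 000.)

193

  nb ###: next=#  (t=0,i=7, bit7=1)
  nb ##.: next=#  (t=0,i=8, bit6=1)
  nb #.#: next=.  (t=0,i=1, bit5=0)
  nb #..: next=.  (t=0,i=9, bit4=0)
  nb .##: next=.  (t=0,i=6, bit3=0)
  nb .#.: next=.  (t=0,i=0, bit2=0)
  nb ..#: next=.  (t=0,i=10, bit1=0)
  nb ...: next=#  (t=1,i=0, bit0=1)
  bits 11000001 = 193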